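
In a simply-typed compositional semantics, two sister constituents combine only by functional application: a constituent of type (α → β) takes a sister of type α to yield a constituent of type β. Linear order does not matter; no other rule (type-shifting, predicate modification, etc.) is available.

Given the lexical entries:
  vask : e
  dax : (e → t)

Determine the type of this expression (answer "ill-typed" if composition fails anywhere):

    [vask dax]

t

[vask dax]: functor dax : (e → t), argument vask : e; result t.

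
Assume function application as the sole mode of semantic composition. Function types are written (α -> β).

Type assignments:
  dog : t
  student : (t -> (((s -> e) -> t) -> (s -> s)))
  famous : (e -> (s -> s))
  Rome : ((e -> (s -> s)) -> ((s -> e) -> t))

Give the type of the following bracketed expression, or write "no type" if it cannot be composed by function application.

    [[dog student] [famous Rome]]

(s -> s)

At [dog student], student : (t -> (((s -> e) -> t) -> (s -> s))) takes dog : t, giving (((s -> e) -> t) -> (s -> s)).
At [famous Rome], Rome : ((e -> (s -> s)) -> ((s -> e) -> t)) takes famous : (e -> (s -> s)), giving ((s -> e) -> t).
At [[dog student] [famous Rome]], [dog student] : (((s -> e) -> t) -> (s -> s)) takes [famous Rome] : ((s -> e) -> t), giving (s -> s).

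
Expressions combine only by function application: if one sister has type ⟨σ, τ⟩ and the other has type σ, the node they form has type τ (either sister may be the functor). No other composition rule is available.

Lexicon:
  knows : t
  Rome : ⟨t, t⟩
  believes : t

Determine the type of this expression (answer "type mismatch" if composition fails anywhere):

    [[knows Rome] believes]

type mismatch

[knows Rome]: functor Rome : ⟨t, t⟩, argument knows : t; result t.
At [[knows Rome] believes]: neither t nor t can take the other as argument; the node is ill-typed.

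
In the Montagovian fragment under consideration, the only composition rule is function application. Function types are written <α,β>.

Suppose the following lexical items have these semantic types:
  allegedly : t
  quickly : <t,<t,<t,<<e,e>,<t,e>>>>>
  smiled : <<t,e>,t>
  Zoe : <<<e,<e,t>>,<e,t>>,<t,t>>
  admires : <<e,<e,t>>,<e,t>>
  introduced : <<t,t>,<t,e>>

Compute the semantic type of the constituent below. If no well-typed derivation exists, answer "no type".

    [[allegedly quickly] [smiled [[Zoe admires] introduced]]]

[allegedly quickly]: quickly is <t,<t,<t,<<e,e>,<t,e>>>>>, allegedly is t; result <t,<t,<<e,e>,<t,e>>>>.
[Zoe admires]: Zoe is <<<e,<e,t>>,<e,t>>,<t,t>>, admires is <<e,<e,t>>,<e,t>>; result <t,t>.
[[Zoe admires] introduced]: introduced is <<t,t>,<t,e>>, [Zoe admires] is <t,t>; result <t,e>.
[smiled [[Zoe admires] introduced]]: smiled is <<t,e>,t>, [[Zoe admires] introduced] is <t,e>; result t.
[[allegedly quickly] [smiled [[Zoe admires] introduced]]]: [allegedly quickly] is <t,<t,<<e,e>,<t,e>>>>, [smiled [[Zoe admires] introduced]] is t; result <t,<<e,e>,<t,e>>>.

<t,<<e,e>,<t,e>>>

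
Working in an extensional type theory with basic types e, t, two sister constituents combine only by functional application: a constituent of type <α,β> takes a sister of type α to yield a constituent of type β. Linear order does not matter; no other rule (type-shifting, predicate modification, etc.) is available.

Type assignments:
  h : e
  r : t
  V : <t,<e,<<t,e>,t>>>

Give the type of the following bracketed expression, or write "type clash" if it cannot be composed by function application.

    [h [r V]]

[r V] — V of type <t,<e,<<t,e>,t>>> combines with r of type t: type <e,<<t,e>,t>>.
[h [r V]] — [r V] of type <e,<<t,e>,t>> combines with h of type e: type <<t,e>,t>.

<<t,e>,t>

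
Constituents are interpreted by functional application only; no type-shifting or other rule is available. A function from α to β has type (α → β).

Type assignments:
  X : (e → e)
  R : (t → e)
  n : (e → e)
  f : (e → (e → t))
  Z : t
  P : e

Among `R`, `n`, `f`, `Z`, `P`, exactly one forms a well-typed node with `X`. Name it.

R : (t → e) — does not combine with X.
n : (e → e) — does not combine with X.
f : (e → (e → t)) — does not combine with X.
Z : t — does not combine with X.
P — combines: X : (e → e) takes P : e as argument, giving e.

P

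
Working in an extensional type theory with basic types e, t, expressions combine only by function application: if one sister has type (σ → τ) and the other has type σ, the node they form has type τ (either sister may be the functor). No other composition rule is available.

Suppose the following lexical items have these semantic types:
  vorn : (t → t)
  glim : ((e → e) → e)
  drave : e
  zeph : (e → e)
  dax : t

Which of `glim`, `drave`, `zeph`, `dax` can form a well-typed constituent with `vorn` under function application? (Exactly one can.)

dax

glim : ((e → e) → e) — no; vorn wants t, and glim wants (e → e).
drave : e — no; vorn wants t, and drave wants nothing (atomic).
zeph : (e → e) — no; vorn wants t, and zeph wants e.
dax — combines: vorn : (t → t) takes dax : t as argument, giving t.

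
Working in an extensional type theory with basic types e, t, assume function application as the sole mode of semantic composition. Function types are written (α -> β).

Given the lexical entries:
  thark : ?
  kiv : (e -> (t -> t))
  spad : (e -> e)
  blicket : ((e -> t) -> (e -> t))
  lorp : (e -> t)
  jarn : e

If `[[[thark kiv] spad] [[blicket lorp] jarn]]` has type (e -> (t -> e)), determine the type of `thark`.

[[[thark kiv] spad] [[blicket lorp] jarn]] is required to be (e -> (t -> e)). [[blicket lorp] jarn] : t cannot yield (e -> (t -> e)) as functor, so [[thark kiv] spad] : (t -> (e -> (t -> e))).
[[thark kiv] spad] is required to be (t -> (e -> (t -> e))). spad : (e -> e) cannot yield (t -> (e -> (t -> e))) as functor, so [thark kiv] : ((e -> e) -> (t -> (e -> (t -> e)))).
[thark kiv] is required to be ((e -> e) -> (t -> (e -> (t -> e)))). kiv : (e -> (t -> t)) cannot yield ((e -> e) -> (t -> (e -> (t -> e)))) as functor, so thark : ((e -> (t -> t)) -> ((e -> e) -> (t -> (e -> (t -> e))))).

((e -> (t -> t)) -> ((e -> e) -> (t -> (e -> (t -> e)))))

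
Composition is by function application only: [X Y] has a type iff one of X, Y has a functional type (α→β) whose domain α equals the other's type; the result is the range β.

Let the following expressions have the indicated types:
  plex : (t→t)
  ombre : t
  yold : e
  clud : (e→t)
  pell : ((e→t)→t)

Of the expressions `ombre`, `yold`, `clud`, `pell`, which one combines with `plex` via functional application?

ombre — combines: plex : (t→t) takes ombre : t as argument, giving t.
yold : e — neither side's domain matches the other.
clud : (e→t) — neither side's domain matches the other.
pell : ((e→t)→t) — neither side's domain matches the other.

ombre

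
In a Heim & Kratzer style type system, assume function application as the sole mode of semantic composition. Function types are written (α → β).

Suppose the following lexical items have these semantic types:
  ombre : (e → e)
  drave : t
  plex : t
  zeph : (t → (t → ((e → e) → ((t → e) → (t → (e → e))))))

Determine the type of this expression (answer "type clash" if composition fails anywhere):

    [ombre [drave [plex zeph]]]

[plex zeph] — zeph of type (t → (t → ((e → e) → ((t → e) → (t → (e → e)))))) combines with plex of type t: type (t → ((e → e) → ((t → e) → (t → (e → e))))).
[drave [plex zeph]] — [plex zeph] of type (t → ((e → e) → ((t → e) → (t → (e → e))))) combines with drave of type t: type ((e → e) → ((t → e) → (t → (e → e)))).
[ombre [drave [plex zeph]]] — [drave [plex zeph]] of type ((e → e) → ((t → e) → (t → (e → e)))) combines with ombre of type (e → e): type ((t → e) → (t → (e → e))).

((t → e) → (t → (e → e)))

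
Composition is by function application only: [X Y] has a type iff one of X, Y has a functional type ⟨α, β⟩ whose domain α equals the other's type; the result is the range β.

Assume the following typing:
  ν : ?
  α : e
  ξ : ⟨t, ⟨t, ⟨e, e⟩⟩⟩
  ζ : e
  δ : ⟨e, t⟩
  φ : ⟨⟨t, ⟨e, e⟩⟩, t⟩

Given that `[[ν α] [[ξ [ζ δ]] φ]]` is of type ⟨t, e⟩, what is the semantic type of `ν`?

⟨e, ⟨t, ⟨t, e⟩⟩⟩

[[ν α] [[ξ [ζ δ]] φ]] must have type ⟨t, e⟩. The sister [[ξ [ζ δ]] φ] has type t; that is not a function onto ⟨t, e⟩, so [ν α] must be the functor, of type ⟨t, ⟨t, e⟩⟩.
[ν α] must have type ⟨t, ⟨t, e⟩⟩. The sister α has type e; that is not a function onto ⟨t, ⟨t, e⟩⟩, so ν must be the functor, of type ⟨e, ⟨t, ⟨t, e⟩⟩⟩.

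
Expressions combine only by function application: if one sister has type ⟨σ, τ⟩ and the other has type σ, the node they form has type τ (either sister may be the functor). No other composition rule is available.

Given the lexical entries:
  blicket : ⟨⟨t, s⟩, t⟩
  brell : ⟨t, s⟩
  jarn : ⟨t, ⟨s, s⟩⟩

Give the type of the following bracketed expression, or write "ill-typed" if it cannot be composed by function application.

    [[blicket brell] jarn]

⟨s, s⟩

[blicket brell]: functor blicket : ⟨⟨t, s⟩, t⟩, argument brell : ⟨t, s⟩; result t.
[[blicket brell] jarn]: functor jarn : ⟨t, ⟨s, s⟩⟩, argument [blicket brell] : t; result ⟨s, s⟩.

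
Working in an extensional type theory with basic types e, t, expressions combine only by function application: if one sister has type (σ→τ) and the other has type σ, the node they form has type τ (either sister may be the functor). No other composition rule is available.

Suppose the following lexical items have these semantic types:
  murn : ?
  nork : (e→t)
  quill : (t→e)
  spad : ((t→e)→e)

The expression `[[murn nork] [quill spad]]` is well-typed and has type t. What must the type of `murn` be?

((e→t)→(e→t))

For [[murn nork] [quill spad]] to have type t with [quill spad] of type e, [murn nork] must be the function: [murn nork] : (e→t).
For [murn nork] to have type (e→t) with nork of type (e→t), murn must be the function: murn : ((e→t)→(e→t)).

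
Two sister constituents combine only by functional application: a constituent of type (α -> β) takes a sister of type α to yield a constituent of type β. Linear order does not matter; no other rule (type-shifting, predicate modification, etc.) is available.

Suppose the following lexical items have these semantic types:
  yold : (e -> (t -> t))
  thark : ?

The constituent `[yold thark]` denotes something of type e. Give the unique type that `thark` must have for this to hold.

((e -> (t -> t)) -> e)

[yold thark] must have type e. The sister yold has type (e -> (t -> t)); that is not a function onto e, so thark must be the functor, of type ((e -> (t -> t)) -> e).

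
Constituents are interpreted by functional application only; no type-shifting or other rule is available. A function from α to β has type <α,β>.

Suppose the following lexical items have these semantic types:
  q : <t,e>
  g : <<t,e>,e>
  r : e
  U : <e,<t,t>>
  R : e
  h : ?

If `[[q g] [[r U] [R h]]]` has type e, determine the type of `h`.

<e,<<t,t>,<e,e>>>

[[q g] [[r U] [R h]]] must have type e. The sister [q g] has type e; that is not a function onto e, so [[r U] [R h]] must be the functor, of type <e,e>.
[[r U] [R h]] must have type <e,e>. The sister [r U] has type <t,t>; that is not a function onto <e,e>, so [R h] must be the functor, of type <<t,t>,<e,e>>.
[R h] must have type <<t,t>,<e,e>>. The sister R has type e; that is not a function onto <<t,t>,<e,e>>, so h must be the functor, of type <e,<<t,t>,<e,e>>>.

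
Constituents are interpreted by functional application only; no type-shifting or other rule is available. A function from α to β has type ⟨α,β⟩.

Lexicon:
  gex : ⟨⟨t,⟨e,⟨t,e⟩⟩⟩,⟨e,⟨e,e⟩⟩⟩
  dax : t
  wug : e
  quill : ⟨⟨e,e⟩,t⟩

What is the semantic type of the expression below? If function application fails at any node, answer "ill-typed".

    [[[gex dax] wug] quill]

[gex dax]: ⟨⟨t,⟨e,⟨t,e⟩⟩⟩,⟨e,⟨e,e⟩⟩⟩ and t cannot combine by function application — type clash.

ill-typed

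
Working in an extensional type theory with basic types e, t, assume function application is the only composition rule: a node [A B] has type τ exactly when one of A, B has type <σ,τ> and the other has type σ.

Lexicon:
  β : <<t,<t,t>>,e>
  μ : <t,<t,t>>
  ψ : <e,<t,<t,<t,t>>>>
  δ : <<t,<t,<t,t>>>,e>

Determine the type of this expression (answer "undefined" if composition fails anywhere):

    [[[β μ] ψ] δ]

[β μ]: β is <<t,<t,t>>,e>, μ is <t,<t,t>>; result e.
[[β μ] ψ]: ψ is <e,<t,<t,<t,t>>>>, [β μ] is e; result <t,<t,<t,t>>>.
[[[β μ] ψ] δ]: δ is <<t,<t,<t,t>>>,e>, [[β μ] ψ] is <t,<t,<t,t>>>; result e.

e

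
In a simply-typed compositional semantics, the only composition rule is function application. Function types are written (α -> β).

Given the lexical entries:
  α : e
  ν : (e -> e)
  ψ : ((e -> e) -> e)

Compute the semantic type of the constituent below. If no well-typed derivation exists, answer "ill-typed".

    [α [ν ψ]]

ill-typed

[ν ψ] — ψ of type ((e -> e) -> e) combines with ν of type (e -> e): type e.
[α [ν ψ]]: e with e — neither is a function whose domain matches the other; composition fails here.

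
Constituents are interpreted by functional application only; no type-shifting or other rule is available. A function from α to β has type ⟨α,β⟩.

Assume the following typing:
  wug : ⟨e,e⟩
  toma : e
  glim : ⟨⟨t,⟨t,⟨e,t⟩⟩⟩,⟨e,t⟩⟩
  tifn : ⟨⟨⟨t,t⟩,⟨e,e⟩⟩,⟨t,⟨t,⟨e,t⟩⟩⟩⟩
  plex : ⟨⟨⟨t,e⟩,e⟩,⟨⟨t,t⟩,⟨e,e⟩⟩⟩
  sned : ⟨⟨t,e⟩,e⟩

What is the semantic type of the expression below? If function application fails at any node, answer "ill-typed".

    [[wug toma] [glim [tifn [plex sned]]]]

[wug toma]: functor wug : ⟨e,e⟩, argument toma : e; result e.
[plex sned]: functor plex : ⟨⟨⟨t,e⟩,e⟩,⟨⟨t,t⟩,⟨e,e⟩⟩⟩, argument sned : ⟨⟨t,e⟩,e⟩; result ⟨⟨t,t⟩,⟨e,e⟩⟩.
[tifn [plex sned]]: functor tifn : ⟨⟨⟨t,t⟩,⟨e,e⟩⟩,⟨t,⟨t,⟨e,t⟩⟩⟩⟩, argument [plex sned] : ⟨⟨t,t⟩,⟨e,e⟩⟩; result ⟨t,⟨t,⟨e,t⟩⟩⟩.
[glim [tifn [plex sned]]]: functor glim : ⟨⟨t,⟨t,⟨e,t⟩⟩⟩,⟨e,t⟩⟩, argument [tifn [plex sned]] : ⟨t,⟨t,⟨e,t⟩⟩⟩; result ⟨e,t⟩.
[[wug toma] [glim [tifn [plex sned]]]]: functor [glim [tifn [plex sned]]] : ⟨e,t⟩, argument [wug toma] : e; result t.

t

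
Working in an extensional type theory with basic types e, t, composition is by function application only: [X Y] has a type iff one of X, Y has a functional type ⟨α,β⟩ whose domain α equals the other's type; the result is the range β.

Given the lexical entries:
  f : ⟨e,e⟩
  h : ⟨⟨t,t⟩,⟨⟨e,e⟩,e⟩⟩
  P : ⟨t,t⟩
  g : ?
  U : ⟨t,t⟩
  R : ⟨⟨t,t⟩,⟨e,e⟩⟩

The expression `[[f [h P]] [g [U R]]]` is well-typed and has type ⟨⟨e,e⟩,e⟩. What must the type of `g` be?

⟨⟨e,e⟩,⟨e,⟨⟨e,e⟩,e⟩⟩⟩

[[f [h P]] [g [U R]]] is required to be ⟨⟨e,e⟩,e⟩. [f [h P]] : e cannot yield ⟨⟨e,e⟩,e⟩ as functor, so [g [U R]] : ⟨e,⟨⟨e,e⟩,e⟩⟩.
[g [U R]] is required to be ⟨e,⟨⟨e,e⟩,e⟩⟩. [U R] : ⟨e,e⟩ cannot yield ⟨e,⟨⟨e,e⟩,e⟩⟩ as functor, so g : ⟨⟨e,e⟩,⟨e,⟨⟨e,e⟩,e⟩⟩⟩.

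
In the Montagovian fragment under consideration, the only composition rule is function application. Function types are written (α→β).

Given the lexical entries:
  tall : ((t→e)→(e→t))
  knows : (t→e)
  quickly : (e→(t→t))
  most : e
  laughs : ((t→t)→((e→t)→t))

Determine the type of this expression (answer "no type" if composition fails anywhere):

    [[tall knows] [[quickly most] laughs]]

[tall knows]: ((t→e)→(e→t)) applied to (t→e) yields (e→t).
[quickly most]: (e→(t→t)) applied to e yields (t→t).
[[quickly most] laughs]: ((t→t)→((e→t)→t)) applied to (t→t) yields ((e→t)→t).
[[tall knows] [[quickly most] laughs]]: ((e→t)→t) applied to (e→t) yields t.

t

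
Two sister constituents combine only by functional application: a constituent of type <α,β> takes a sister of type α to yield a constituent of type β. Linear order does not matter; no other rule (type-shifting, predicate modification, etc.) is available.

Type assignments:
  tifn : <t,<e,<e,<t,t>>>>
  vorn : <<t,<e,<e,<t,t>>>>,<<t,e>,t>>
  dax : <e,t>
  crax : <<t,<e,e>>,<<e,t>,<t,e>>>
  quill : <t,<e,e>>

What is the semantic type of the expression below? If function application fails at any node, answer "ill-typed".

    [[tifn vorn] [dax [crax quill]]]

t

[tifn vorn]: <<t,<e,<e,<t,t>>>>,<<t,e>,t>> applied to <t,<e,<e,<t,t>>>> yields <<t,e>,t>.
[crax quill]: <<t,<e,e>>,<<e,t>,<t,e>>> applied to <t,<e,e>> yields <<e,t>,<t,e>>.
[dax [crax quill]]: <<e,t>,<t,e>> applied to <e,t> yields <t,e>.
[[tifn vorn] [dax [crax quill]]]: <<t,e>,t> applied to <t,e> yields t.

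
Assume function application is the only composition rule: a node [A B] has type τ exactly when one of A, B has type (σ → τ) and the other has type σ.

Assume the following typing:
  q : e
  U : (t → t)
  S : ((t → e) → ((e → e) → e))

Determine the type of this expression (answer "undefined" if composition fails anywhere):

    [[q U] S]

undefined

[q U]: e and (t → t) cannot combine by function application — type clash.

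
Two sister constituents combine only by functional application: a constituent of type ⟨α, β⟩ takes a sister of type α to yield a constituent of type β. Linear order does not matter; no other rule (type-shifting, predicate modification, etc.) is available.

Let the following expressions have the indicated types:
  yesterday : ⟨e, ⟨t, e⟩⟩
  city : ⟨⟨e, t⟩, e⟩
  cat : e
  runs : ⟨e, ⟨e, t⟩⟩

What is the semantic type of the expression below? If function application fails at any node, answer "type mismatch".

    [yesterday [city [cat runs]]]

⟨t, e⟩

[cat runs]: runs is ⟨e, ⟨e, t⟩⟩, cat is e; result ⟨e, t⟩.
[city [cat runs]]: city is ⟨⟨e, t⟩, e⟩, [cat runs] is ⟨e, t⟩; result e.
[yesterday [city [cat runs]]]: yesterday is ⟨e, ⟨t, e⟩⟩, [city [cat runs]] is e; result ⟨t, e⟩.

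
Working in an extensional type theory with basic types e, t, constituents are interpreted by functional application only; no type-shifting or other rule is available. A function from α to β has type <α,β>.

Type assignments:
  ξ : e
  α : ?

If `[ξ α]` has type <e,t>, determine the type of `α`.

[ξ α] is required to be <e,t>. ξ : e cannot yield <e,t> as functor, so α : <e,<e,t>>.

<e,<e,t>>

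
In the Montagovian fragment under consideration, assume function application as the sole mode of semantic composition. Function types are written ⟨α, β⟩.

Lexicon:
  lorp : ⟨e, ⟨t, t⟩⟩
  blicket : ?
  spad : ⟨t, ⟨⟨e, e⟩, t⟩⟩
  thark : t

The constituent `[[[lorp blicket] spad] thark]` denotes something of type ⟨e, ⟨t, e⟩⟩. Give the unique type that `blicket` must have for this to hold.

[[[lorp blicket] spad] thark] is required to be ⟨e, ⟨t, e⟩⟩. thark : t cannot yield ⟨e, ⟨t, e⟩⟩ as functor, so [[lorp blicket] spad] : ⟨t, ⟨e, ⟨t, e⟩⟩⟩.
[[lorp blicket] spad] is required to be ⟨t, ⟨e, ⟨t, e⟩⟩⟩. spad : ⟨t, ⟨⟨e, e⟩, t⟩⟩ cannot yield ⟨t, ⟨e, ⟨t, e⟩⟩⟩ as functor, so [lorp blicket] : ⟨⟨t, ⟨⟨e, e⟩, t⟩⟩, ⟨t, ⟨e, ⟨t, e⟩⟩⟩⟩.
[lorp blicket] is required to be ⟨⟨t, ⟨⟨e, e⟩, t⟩⟩, ⟨t, ⟨e, ⟨t, e⟩⟩⟩⟩. lorp : ⟨e, ⟨t, t⟩⟩ cannot yield ⟨⟨t, ⟨⟨e, e⟩, t⟩⟩, ⟨t, ⟨e, ⟨t, e⟩⟩⟩⟩ as functor, so blicket : ⟨⟨e, ⟨t, t⟩⟩, ⟨⟨t, ⟨⟨e, e⟩, t⟩⟩, ⟨t, ⟨e, ⟨t, e⟩⟩⟩⟩⟩.

⟨⟨e, ⟨t, t⟩⟩, ⟨⟨t, ⟨⟨e, e⟩, t⟩⟩, ⟨t, ⟨e, ⟨t, e⟩⟩⟩⟩⟩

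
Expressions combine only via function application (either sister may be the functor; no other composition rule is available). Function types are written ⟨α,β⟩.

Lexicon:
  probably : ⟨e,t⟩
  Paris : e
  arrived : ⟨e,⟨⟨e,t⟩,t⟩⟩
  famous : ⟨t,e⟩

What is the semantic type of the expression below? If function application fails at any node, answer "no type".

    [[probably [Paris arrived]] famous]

e

[Paris arrived] — arrived of type ⟨e,⟨⟨e,t⟩,t⟩⟩ combines with Paris of type e: type ⟨⟨e,t⟩,t⟩.
[probably [Paris arrived]] — [Paris arrived] of type ⟨⟨e,t⟩,t⟩ combines with probably of type ⟨e,t⟩: type t.
[[probably [Paris arrived]] famous] — famous of type ⟨t,e⟩ combines with [probably [Paris arrived]] of type t: type e.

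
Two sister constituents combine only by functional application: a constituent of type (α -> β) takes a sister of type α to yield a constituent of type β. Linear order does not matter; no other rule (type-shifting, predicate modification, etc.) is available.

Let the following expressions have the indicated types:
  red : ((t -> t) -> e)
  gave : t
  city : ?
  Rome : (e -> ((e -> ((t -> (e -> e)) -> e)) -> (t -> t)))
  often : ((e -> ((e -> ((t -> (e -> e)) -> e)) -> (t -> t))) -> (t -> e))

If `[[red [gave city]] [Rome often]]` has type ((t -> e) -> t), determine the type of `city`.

(t -> (((t -> t) -> e) -> ((t -> e) -> ((t -> e) -> t))))

For [[red [gave city]] [Rome often]] to have type ((t -> e) -> t) with [Rome often] of type (t -> e), [red [gave city]] must be the function: [red [gave city]] : ((t -> e) -> ((t -> e) -> t)).
For [red [gave city]] to have type ((t -> e) -> ((t -> e) -> t)) with red of type ((t -> t) -> e), [gave city] must be the function: [gave city] : (((t -> t) -> e) -> ((t -> e) -> ((t -> e) -> t))).
For [gave city] to have type (((t -> t) -> e) -> ((t -> e) -> ((t -> e) -> t))) with gave of type t, city must be the function: city : (t -> (((t -> t) -> e) -> ((t -> e) -> ((t -> e) -> t)))).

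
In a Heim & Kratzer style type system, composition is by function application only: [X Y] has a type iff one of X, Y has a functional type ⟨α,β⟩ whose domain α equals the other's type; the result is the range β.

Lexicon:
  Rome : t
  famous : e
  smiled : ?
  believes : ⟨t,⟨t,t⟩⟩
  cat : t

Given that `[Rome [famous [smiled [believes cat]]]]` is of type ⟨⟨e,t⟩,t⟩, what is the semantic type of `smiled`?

⟨⟨t,t⟩,⟨e,⟨t,⟨⟨e,t⟩,t⟩⟩⟩⟩

[Rome [famous [smiled [believes cat]]]] must have type ⟨⟨e,t⟩,t⟩. The sister Rome has type t; that is not a function onto ⟨⟨e,t⟩,t⟩, so [famous [smiled [believes cat]]] must be the functor, of type ⟨t,⟨⟨e,t⟩,t⟩⟩.
[famous [smiled [believes cat]]] must have type ⟨t,⟨⟨e,t⟩,t⟩⟩. The sister famous has type e; that is not a function onto ⟨t,⟨⟨e,t⟩,t⟩⟩, so [smiled [believes cat]] must be the functor, of type ⟨e,⟨t,⟨⟨e,t⟩,t⟩⟩⟩.
[smiled [believes cat]] must have type ⟨e,⟨t,⟨⟨e,t⟩,t⟩⟩⟩. The sister [believes cat] has type ⟨t,t⟩; that is not a function onto ⟨e,⟨t,⟨⟨e,t⟩,t⟩⟩⟩, so smiled must be the functor, of type ⟨⟨t,t⟩,⟨e,⟨t,⟨⟨e,t⟩,t⟩⟩⟩⟩.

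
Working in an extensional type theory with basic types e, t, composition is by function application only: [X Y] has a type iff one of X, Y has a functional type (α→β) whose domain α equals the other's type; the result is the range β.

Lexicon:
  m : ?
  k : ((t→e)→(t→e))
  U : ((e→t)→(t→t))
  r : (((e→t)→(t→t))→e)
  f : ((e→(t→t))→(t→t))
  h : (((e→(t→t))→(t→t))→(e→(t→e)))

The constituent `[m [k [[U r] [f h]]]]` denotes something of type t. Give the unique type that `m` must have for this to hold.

((t→e)→t)

At [m [k [[U r] [f h]]]] (required: t): [k [[U r] [f h]]] is (t→e), which is not a function with range t; hence m is the functor — type ((t→e)→t).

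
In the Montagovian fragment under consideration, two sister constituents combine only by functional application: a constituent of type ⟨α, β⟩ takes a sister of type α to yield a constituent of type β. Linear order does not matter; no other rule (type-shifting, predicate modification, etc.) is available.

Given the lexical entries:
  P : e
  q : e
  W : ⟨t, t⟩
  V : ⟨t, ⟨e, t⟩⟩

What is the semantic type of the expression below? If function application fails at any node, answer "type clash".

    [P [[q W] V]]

type clash

[q W]: e and ⟨t, t⟩ cannot combine by function application — type clash.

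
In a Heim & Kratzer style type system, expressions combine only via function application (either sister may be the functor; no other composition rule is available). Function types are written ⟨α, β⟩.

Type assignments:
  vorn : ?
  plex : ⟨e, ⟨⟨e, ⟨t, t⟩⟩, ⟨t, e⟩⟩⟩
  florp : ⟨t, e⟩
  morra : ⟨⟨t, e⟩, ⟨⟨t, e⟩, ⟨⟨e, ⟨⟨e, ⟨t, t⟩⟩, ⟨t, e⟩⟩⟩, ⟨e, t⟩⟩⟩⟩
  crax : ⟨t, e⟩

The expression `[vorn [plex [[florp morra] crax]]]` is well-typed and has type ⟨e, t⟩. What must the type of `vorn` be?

[vorn [plex [[florp morra] crax]]] must have type ⟨e, t⟩. The sister [plex [[florp morra] crax]] has type ⟨e, t⟩; that is not a function onto ⟨e, t⟩, so vorn must be the functor, of type ⟨⟨e, t⟩, ⟨e, t⟩⟩.

⟨⟨e, t⟩, ⟨e, t⟩⟩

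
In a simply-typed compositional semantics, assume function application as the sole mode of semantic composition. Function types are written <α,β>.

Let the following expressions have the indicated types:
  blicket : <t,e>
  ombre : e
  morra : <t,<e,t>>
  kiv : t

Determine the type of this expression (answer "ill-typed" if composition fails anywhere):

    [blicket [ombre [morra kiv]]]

[morra kiv]: morra is <t,<e,t>>, kiv is t; result <e,t>.
[ombre [morra kiv]]: [morra kiv] is <e,t>, ombre is e; result t.
[blicket [ombre [morra kiv]]]: blicket is <t,e>, [ombre [morra kiv]] is t; result e.

e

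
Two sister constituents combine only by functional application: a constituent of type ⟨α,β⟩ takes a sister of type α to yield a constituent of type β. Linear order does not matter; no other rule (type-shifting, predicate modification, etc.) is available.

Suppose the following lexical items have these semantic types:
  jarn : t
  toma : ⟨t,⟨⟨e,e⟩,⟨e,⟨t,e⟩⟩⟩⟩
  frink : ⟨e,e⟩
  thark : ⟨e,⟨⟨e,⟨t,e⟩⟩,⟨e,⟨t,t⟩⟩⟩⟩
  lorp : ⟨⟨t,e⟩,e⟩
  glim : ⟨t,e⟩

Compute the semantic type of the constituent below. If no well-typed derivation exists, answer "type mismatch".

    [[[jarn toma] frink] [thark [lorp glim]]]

⟨e,⟨t,t⟩⟩

At [jarn toma], toma : ⟨t,⟨⟨e,e⟩,⟨e,⟨t,e⟩⟩⟩⟩ takes jarn : t, giving ⟨⟨e,e⟩,⟨e,⟨t,e⟩⟩⟩.
At [[jarn toma] frink], [jarn toma] : ⟨⟨e,e⟩,⟨e,⟨t,e⟩⟩⟩ takes frink : ⟨e,e⟩, giving ⟨e,⟨t,e⟩⟩.
At [lorp glim], lorp : ⟨⟨t,e⟩,e⟩ takes glim : ⟨t,e⟩, giving e.
At [thark [lorp glim]], thark : ⟨e,⟨⟨e,⟨t,e⟩⟩,⟨e,⟨t,t⟩⟩⟩⟩ takes [lorp glim] : e, giving ⟨⟨e,⟨t,e⟩⟩,⟨e,⟨t,t⟩⟩⟩.
At [[[jarn toma] frink] [thark [lorp glim]]], [thark [lorp glim]] : ⟨⟨e,⟨t,e⟩⟩,⟨e,⟨t,t⟩⟩⟩ takes [[jarn toma] frink] : ⟨e,⟨t,e⟩⟩, giving ⟨e,⟨t,t⟩⟩.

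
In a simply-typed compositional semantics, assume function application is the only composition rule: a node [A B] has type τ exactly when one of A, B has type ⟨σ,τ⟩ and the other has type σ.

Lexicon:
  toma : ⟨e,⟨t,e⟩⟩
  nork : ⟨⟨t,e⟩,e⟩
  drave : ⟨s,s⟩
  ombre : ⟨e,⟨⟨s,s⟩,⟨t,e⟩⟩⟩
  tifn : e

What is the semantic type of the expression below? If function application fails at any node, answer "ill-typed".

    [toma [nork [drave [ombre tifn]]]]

⟨t,e⟩

[ombre tifn]: functor ombre : ⟨e,⟨⟨s,s⟩,⟨t,e⟩⟩⟩, argument tifn : e; result ⟨⟨s,s⟩,⟨t,e⟩⟩.
[drave [ombre tifn]]: functor [ombre tifn] : ⟨⟨s,s⟩,⟨t,e⟩⟩, argument drave : ⟨s,s⟩; result ⟨t,e⟩.
[nork [drave [ombre tifn]]]: functor nork : ⟨⟨t,e⟩,e⟩, argument [drave [ombre tifn]] : ⟨t,e⟩; result e.
[toma [nork [drave [ombre tifn]]]]: functor toma : ⟨e,⟨t,e⟩⟩, argument [nork [drave [ombre tifn]]] : e; result ⟨t,e⟩.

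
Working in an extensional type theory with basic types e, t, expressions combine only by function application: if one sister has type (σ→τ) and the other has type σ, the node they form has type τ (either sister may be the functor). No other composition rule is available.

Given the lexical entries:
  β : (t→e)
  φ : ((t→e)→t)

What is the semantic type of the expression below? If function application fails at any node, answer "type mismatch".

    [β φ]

t

At [β φ], φ : ((t→e)→t) takes β : (t→e), giving t.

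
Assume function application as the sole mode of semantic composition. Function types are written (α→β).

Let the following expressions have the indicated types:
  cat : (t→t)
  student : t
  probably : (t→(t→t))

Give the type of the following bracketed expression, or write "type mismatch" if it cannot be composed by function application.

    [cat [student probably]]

[student probably] — probably of type (t→(t→t)) combines with student of type t: type (t→t).
[cat [student probably]]: (t→t) with (t→t) — neither is a function whose domain matches the other; composition fails here.

type mismatch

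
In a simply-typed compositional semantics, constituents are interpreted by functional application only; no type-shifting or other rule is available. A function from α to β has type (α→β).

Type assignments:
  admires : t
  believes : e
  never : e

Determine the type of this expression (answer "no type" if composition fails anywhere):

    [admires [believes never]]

[believes never]: e with e — neither is a function whose domain matches the other; composition fails here.

no type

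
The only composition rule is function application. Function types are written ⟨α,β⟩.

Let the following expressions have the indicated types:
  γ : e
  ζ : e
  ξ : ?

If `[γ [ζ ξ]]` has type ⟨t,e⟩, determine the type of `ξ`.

At [γ [ζ ξ]] (required: ⟨t,e⟩): γ is e, which is not a function with range ⟨t,e⟩; hence [ζ ξ] is the functor — type ⟨e,⟨t,e⟩⟩.
At [ζ ξ] (required: ⟨e,⟨t,e⟩⟩): ζ is e, which is not a function with range ⟨e,⟨t,e⟩⟩; hence ξ is the functor — type ⟨e,⟨e,⟨t,e⟩⟩⟩.

⟨e,⟨e,⟨t,e⟩⟩⟩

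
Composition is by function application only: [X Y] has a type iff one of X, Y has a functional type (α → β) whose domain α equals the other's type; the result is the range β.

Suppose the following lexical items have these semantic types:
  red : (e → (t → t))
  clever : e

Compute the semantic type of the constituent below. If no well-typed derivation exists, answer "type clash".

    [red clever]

(t → t)

[red clever]: functor red : (e → (t → t)), argument clever : e; result (t → t).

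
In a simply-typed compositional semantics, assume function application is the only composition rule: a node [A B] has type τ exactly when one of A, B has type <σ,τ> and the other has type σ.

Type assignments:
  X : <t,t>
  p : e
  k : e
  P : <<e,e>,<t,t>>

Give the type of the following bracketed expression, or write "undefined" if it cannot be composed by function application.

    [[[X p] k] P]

[X p]: <t,t> with e — neither is a function whose domain matches the other; composition fails here.

undefined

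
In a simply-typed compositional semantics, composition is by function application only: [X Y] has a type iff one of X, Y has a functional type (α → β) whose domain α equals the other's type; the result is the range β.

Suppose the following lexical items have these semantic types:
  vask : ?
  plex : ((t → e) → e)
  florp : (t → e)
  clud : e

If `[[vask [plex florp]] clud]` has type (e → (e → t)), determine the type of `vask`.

(e → (e → (e → (e → t))))

[[vask [plex florp]] clud] must have type (e → (e → t)). The sister clud has type e; that is not a function onto (e → (e → t)), so [vask [plex florp]] must be the functor, of type (e → (e → (e → t))).
[vask [plex florp]] must have type (e → (e → (e → t))). The sister [plex florp] has type e; that is not a function onto (e → (e → (e → t))), so vask must be the functor, of type (e → (e → (e → (e → t)))).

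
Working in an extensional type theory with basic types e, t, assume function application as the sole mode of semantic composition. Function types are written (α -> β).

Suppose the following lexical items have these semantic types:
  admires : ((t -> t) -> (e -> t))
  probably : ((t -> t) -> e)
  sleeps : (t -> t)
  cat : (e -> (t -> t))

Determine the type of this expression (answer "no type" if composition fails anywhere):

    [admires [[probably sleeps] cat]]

(e -> t)

At [probably sleeps], probably : ((t -> t) -> e) takes sleeps : (t -> t), giving e.
At [[probably sleeps] cat], cat : (e -> (t -> t)) takes [probably sleeps] : e, giving (t -> t).
At [admires [[probably sleeps] cat]], admires : ((t -> t) -> (e -> t)) takes [[probably sleeps] cat] : (t -> t), giving (e -> t).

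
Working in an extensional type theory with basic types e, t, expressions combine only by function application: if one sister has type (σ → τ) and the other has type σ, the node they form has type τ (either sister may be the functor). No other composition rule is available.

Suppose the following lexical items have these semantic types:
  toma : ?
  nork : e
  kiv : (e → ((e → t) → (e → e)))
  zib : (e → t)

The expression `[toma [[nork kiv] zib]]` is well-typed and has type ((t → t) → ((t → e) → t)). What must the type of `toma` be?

((e → e) → ((t → t) → ((t → e) → t)))

For [toma [[nork kiv] zib]] to have type ((t → t) → ((t → e) → t)) with [[nork kiv] zib] of type (e → e), toma must be the function: toma : ((e → e) → ((t → t) → ((t → e) → t))).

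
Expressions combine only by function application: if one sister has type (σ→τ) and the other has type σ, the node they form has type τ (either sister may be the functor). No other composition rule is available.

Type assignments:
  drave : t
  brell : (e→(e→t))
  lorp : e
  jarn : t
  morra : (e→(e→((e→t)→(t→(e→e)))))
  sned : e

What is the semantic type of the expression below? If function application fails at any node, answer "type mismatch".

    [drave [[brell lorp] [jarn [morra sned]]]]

[brell lorp]: (e→(e→t)) applied to e yields (e→t).
[morra sned]: (e→(e→((e→t)→(t→(e→e))))) applied to e yields (e→((e→t)→(t→(e→e)))).
[jarn [morra sned]]: t with (e→((e→t)→(t→(e→e)))) — neither is a function whose domain matches the other; composition fails here.

type mismatch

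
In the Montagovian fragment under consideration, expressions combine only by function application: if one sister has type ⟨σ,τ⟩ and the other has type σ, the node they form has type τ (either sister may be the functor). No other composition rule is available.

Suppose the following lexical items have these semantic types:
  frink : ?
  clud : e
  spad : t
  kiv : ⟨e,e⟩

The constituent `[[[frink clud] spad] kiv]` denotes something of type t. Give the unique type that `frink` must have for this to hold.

⟨e,⟨t,⟨⟨e,e⟩,t⟩⟩⟩

For [[[frink clud] spad] kiv] to have type t with kiv of type ⟨e,e⟩, [[frink clud] spad] must be the function: [[frink clud] spad] : ⟨⟨e,e⟩,t⟩.
For [[frink clud] spad] to have type ⟨⟨e,e⟩,t⟩ with spad of type t, [frink clud] must be the function: [frink clud] : ⟨t,⟨⟨e,e⟩,t⟩⟩.
For [frink clud] to have type ⟨t,⟨⟨e,e⟩,t⟩⟩ with clud of type e, frink must be the function: frink : ⟨e,⟨t,⟨⟨e,e⟩,t⟩⟩⟩.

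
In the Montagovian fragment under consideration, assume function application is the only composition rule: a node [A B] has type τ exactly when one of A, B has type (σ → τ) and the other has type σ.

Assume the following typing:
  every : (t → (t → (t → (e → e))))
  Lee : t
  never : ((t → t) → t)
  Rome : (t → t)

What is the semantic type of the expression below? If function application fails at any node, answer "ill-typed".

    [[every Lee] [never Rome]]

At [every Lee], every : (t → (t → (t → (e → e)))) takes Lee : t, giving (t → (t → (e → e))).
At [never Rome], never : ((t → t) → t) takes Rome : (t → t), giving t.
At [[every Lee] [never Rome]], [every Lee] : (t → (t → (e → e))) takes [never Rome] : t, giving (t → (e → e)).

(t → (e → e))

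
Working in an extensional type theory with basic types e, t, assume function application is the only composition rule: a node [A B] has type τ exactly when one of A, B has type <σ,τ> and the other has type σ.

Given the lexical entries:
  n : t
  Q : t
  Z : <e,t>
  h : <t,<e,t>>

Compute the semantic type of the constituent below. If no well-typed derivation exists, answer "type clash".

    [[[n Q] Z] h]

[n Q]: t and t cannot combine by function application — type clash.

type clash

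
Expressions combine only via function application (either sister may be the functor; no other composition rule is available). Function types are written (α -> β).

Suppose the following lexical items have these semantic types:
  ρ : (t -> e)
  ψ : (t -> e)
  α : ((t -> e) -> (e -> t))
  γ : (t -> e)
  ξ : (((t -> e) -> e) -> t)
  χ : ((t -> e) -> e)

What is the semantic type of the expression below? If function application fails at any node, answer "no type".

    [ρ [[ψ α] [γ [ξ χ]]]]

e

At [ψ α], α : ((t -> e) -> (e -> t)) takes ψ : (t -> e), giving (e -> t).
At [ξ χ], ξ : (((t -> e) -> e) -> t) takes χ : ((t -> e) -> e), giving t.
At [γ [ξ χ]], γ : (t -> e) takes [ξ χ] : t, giving e.
At [[ψ α] [γ [ξ χ]]], [ψ α] : (e -> t) takes [γ [ξ χ]] : e, giving t.
At [ρ [[ψ α] [γ [ξ χ]]]], ρ : (t -> e) takes [[ψ α] [γ [ξ χ]]] : t, giving e.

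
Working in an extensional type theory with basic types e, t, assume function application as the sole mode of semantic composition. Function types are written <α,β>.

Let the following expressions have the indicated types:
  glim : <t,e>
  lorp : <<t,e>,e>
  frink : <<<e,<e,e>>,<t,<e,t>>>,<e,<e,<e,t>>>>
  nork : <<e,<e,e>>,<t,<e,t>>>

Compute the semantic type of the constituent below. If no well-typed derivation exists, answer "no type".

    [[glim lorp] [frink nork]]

[glim lorp] — lorp of type <<t,e>,e> combines with glim of type <t,e>: type e.
[frink nork] — frink of type <<<e,<e,e>>,<t,<e,t>>>,<e,<e,<e,t>>>> combines with nork of type <<e,<e,e>>,<t,<e,t>>>: type <e,<e,<e,t>>>.
[[glim lorp] [frink nork]] — [frink nork] of type <e,<e,<e,t>>> combines with [glim lorp] of type e: type <e,<e,t>>.

<e,<e,t>>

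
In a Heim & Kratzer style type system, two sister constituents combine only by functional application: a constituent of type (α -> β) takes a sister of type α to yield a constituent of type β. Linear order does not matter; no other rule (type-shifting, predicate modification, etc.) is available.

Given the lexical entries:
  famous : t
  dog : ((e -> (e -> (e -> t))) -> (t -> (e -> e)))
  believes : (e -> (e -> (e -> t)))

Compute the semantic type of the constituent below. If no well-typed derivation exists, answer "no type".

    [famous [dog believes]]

(e -> e)

[dog believes]: ((e -> (e -> (e -> t))) -> (t -> (e -> e))) applied to (e -> (e -> (e -> t))) yields (t -> (e -> e)).
[famous [dog believes]]: (t -> (e -> e)) applied to t yields (e -> e).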